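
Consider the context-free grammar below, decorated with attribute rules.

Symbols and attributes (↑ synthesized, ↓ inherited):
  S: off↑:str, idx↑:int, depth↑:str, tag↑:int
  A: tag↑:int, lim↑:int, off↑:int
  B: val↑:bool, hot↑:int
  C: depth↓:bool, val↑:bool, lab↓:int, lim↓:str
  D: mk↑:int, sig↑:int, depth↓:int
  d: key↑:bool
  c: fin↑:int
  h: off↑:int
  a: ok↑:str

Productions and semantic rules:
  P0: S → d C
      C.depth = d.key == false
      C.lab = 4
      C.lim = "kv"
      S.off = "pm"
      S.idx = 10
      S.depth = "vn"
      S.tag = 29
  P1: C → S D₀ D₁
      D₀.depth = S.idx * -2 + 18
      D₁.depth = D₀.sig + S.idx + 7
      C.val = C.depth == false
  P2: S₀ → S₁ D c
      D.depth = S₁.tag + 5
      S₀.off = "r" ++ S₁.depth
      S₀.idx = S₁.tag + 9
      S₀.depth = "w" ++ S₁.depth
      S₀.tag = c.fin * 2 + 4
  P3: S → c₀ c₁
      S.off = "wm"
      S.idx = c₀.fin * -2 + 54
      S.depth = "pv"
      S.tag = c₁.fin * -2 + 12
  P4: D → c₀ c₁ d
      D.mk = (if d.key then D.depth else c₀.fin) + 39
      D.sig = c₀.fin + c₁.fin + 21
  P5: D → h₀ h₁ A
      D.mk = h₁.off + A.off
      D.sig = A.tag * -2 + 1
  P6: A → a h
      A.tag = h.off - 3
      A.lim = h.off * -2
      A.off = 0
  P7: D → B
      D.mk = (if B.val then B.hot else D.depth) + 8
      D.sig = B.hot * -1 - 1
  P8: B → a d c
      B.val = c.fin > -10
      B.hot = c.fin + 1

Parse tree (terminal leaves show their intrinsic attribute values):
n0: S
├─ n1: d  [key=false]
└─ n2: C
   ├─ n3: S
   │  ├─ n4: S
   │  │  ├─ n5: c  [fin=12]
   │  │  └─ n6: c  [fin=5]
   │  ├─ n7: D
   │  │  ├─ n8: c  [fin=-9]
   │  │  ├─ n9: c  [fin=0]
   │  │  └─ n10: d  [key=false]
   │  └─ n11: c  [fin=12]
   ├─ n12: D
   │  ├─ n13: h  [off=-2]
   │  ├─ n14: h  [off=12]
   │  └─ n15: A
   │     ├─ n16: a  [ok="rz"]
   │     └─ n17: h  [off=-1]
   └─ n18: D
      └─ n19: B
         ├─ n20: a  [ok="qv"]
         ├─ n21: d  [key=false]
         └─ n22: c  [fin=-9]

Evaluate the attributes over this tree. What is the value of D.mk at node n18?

0

1. n1.key = false  [terminal]
2. n2.depth = true  [d.key == false]
3. n2.lab = 4  [4]
4. n2.lim = "kv"  ["kv"]
5. n5.fin = 12  [terminal]
6. n6.fin = 5  [terminal]
7. n4.off = "wm"  ["wm"]
8. n4.idx = 30  [c₀.fin * -2 + 54]
9. n4.depth = "pv"  ["pv"]
10. n4.tag = 2  [c₁.fin * -2 + 12]
11. n7.depth = 7  [S₁.tag + 5]
12. n8.fin = -9  [terminal]
13. n9.fin = 0  [terminal]
14. n10.key = false  [terminal]
15. n7.mk = 30  [(if d.key then D.depth else c₀.fin) + 39]
16. n7.sig = 12  [c₀.fin + c₁.fin + 21]
17. n11.fin = 12  [terminal]
18. n3.off = "rpv"  ["r" ++ S₁.depth]
19. n3.idx = 11  [S₁.tag + 9]
20. n3.depth = "wpv"  ["w" ++ S₁.depth]
21. n3.tag = 28  [c.fin * 2 + 4]
22. n12.depth = -4  [S.idx * -2 + 18]
23. n13.off = -2  [terminal]
24. n14.off = 12  [terminal]
25. n16.ok = "rz"  [terminal]
26. n17.off = -1  [terminal]
27. n15.tag = -4  [h.off - 3]
28. n15.lim = 2  [h.off * -2]
29. n15.off = 0  [0]
30. n12.mk = 12  [h₁.off + A.off]
31. n12.sig = 9  [A.tag * -2 + 1]
32. n18.depth = 27  [D₀.sig + S.idx + 7]
33. n20.ok = "qv"  [terminal]
34. n21.key = false  [terminal]
35. n22.fin = -9  [terminal]
36. n19.val = true  [c.fin > -10]
37. n19.hot = -8  [c.fin + 1]
38. n18.mk = 0  [(if B.val then B.hot else D.depth) + 8]
39. n18.sig = 7  [B.hot * -1 - 1]
40. n2.val = false  [C.depth == false]
41. n0.off = "pm"  ["pm"]
42. n0.idx = 10  [10]
43. n0.depth = "vn"  ["vn"]
44. n0.tag = 29  [29]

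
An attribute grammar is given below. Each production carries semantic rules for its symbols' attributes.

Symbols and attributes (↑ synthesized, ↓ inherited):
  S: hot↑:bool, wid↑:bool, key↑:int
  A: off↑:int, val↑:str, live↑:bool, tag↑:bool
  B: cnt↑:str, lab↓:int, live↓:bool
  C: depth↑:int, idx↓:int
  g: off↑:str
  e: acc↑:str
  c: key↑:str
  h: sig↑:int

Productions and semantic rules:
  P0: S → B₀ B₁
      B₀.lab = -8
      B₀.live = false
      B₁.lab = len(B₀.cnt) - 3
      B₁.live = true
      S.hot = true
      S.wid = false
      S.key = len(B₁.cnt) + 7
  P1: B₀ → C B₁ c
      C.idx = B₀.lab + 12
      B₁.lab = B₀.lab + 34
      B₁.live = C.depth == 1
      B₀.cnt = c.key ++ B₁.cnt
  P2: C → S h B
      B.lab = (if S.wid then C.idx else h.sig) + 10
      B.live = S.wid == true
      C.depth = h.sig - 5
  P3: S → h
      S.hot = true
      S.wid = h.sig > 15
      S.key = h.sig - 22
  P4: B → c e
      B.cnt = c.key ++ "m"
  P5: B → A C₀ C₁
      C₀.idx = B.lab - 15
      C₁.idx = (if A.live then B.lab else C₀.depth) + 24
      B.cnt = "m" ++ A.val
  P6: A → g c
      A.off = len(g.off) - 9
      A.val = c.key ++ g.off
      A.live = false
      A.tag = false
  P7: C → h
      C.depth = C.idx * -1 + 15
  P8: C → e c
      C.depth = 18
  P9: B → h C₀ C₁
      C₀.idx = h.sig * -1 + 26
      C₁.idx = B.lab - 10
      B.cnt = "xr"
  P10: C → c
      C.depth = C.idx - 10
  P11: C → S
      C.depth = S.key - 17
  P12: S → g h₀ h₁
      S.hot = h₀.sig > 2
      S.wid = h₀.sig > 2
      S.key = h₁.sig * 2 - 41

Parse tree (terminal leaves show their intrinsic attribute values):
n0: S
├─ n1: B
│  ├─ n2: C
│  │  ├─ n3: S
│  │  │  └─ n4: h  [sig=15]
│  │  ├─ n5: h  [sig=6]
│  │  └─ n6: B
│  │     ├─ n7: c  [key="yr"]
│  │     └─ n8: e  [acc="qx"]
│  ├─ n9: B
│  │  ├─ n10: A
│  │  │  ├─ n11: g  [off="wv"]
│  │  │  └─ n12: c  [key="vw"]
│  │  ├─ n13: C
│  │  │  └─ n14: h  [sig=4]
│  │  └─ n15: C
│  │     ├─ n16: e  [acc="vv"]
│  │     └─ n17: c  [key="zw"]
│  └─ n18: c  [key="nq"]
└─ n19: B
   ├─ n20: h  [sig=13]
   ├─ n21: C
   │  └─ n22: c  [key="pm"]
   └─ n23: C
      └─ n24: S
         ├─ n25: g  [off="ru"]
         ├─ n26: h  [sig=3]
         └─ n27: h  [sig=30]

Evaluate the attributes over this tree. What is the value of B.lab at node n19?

4

1. n1.lab = -8  [-8]
2. n1.live = false  [false]
3. n2.idx = 4  [B₀.lab + 12]
4. n4.sig = 15  [terminal]
5. n3.hot = true  [true]
6. n3.wid = false  [h.sig > 15]
7. n3.key = -7  [h.sig - 22]
8. n5.sig = 6  [terminal]
9. n6.lab = 16  [(if S.wid then C.idx else h.sig) + 10]
10. n6.live = false  [S.wid == true]
11. n7.key = "yr"  [terminal]
12. n8.acc = "qx"  [terminal]
13. n6.cnt = "yrm"  [c.key ++ "m"]
14. n2.depth = 1  [h.sig - 5]
15. n9.lab = 26  [B₀.lab + 34]
16. n9.live = true  [C.depth == 1]
17. n11.off = "wv"  [terminal]
18. n12.key = "vw"  [terminal]
19. n10.off = -7  [len(g.off) - 9]
20. n10.val = "vwwv"  [c.key ++ g.off]
21. n10.live = false  [false]
22. n10.tag = false  [false]
23. n13.idx = 11  [B.lab - 15]
24. n14.sig = 4  [terminal]
25. n13.depth = 4  [C.idx * -1 + 15]
26. n15.idx = 28  [(if A.live then B.lab else C₀.depth) + 24]
27. n16.acc = "vv"  [terminal]
28. n17.key = "zw"  [terminal]
29. n15.depth = 18  [18]
30. n9.cnt = "mvwwv"  ["m" ++ A.val]
31. n18.key = "nq"  [terminal]
32. n1.cnt = "nqmvwwv"  [c.key ++ B₁.cnt]
33. n19.lab = 4  [len(B₀.cnt) - 3]
34. n19.live = true  [true]
35. n20.sig = 13  [terminal]
36. n21.idx = 13  [h.sig * -1 + 26]
37. n22.key = "pm"  [terminal]
38. n21.depth = 3  [C.idx - 10]
39. n23.idx = -6  [B.lab - 10]
40. n25.off = "ru"  [terminal]
41. n26.sig = 3  [terminal]
42. n27.sig = 30  [terminal]
43. n24.hot = true  [h₀.sig > 2]
44. n24.wid = true  [h₀.sig > 2]
45. n24.key = 19  [h₁.sig * 2 - 41]
46. n23.depth = 2  [S.key - 17]
47. n19.cnt = "xr"  ["xr"]
48. n0.hot = true  [true]
49. n0.wid = false  [false]
50. n0.key = 9  [len(B₁.cnt) + 7]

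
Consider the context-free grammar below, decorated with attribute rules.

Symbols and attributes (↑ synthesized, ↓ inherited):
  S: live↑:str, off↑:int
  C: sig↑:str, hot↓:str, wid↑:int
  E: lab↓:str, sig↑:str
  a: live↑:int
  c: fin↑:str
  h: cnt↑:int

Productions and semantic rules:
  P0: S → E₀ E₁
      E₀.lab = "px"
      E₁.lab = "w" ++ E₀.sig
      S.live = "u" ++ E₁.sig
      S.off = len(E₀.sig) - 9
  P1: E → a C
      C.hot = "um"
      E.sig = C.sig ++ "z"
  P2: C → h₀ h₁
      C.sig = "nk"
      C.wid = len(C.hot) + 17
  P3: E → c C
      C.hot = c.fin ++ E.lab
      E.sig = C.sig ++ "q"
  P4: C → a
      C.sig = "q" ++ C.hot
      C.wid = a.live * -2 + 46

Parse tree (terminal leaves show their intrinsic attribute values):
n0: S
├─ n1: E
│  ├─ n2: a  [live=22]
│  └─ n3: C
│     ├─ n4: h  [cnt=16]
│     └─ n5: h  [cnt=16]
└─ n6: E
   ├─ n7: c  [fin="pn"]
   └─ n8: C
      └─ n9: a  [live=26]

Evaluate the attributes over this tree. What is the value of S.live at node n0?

1. n1.lab = "px"  ["px"]
2. n2.live = 22  [terminal]
3. n3.hot = "um"  ["um"]
4. n4.cnt = 16  [terminal]
5. n5.cnt = 16  [terminal]
6. n3.sig = "nk"  ["nk"]
7. n3.wid = 19  [len(C.hot) + 17]
8. n1.sig = "nkz"  [C.sig ++ "z"]
9. n6.lab = "wnkz"  ["w" ++ E₀.sig]
10. n7.fin = "pn"  [terminal]
11. n8.hot = "pnwnkz"  [c.fin ++ E.lab]
12. n9.live = 26  [terminal]
13. n8.sig = "qpnwnkz"  ["q" ++ C.hot]
14. n8.wid = -6  [a.live * -2 + 46]
15. n6.sig = "qpnwnkzq"  [C.sig ++ "q"]
16. n0.live = "uqpnwnkzq"  ["u" ++ E₁.sig]
17. n0.off = -6  [len(E₀.sig) - 9]

"uqpnwnkzq"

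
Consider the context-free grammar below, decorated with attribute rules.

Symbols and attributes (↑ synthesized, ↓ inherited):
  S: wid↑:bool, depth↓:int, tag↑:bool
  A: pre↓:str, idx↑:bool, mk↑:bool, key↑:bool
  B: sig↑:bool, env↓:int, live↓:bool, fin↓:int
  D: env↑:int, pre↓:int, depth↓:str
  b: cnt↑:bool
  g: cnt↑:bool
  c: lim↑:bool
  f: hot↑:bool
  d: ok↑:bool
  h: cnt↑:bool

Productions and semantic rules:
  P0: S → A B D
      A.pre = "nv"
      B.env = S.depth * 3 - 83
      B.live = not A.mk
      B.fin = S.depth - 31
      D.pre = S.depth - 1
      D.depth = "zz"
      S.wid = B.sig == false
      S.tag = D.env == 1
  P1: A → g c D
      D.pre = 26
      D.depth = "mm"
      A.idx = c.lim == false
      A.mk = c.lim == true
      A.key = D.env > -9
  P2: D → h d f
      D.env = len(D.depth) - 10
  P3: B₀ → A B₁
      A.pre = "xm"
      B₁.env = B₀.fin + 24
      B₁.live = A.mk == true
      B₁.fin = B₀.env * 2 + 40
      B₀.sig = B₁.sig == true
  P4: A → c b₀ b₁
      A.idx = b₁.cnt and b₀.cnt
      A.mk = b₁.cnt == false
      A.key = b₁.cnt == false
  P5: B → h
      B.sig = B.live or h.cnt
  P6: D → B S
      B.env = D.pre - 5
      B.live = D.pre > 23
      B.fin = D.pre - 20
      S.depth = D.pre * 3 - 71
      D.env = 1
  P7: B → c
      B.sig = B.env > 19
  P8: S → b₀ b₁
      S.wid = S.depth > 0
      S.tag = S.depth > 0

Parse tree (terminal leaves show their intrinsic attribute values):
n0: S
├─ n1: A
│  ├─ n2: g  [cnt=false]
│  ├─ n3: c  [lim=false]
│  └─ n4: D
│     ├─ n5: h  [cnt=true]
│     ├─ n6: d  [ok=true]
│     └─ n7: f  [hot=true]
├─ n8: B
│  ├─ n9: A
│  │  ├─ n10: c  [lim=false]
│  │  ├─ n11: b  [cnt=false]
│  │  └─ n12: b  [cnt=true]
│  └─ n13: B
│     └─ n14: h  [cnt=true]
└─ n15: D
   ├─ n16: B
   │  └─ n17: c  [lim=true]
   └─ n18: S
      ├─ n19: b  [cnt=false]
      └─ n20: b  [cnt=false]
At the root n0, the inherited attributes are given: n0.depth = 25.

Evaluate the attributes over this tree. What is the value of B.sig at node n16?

false

1. n0.depth = 25  [given at root]
2. n1.pre = "nv"  ["nv"]
3. n2.cnt = false  [terminal]
4. n3.lim = false  [terminal]
5. n4.pre = 26  [26]
6. n4.depth = "mm"  ["mm"]
7. n5.cnt = true  [terminal]
8. n6.ok = true  [terminal]
9. n7.hot = true  [terminal]
10. n4.env = -8  [len(D.depth) - 10]
11. n1.idx = true  [c.lim == false]
12. n1.mk = false  [c.lim == true]
13. n1.key = true  [D.env > -9]
14. n8.env = -8  [S.depth * 3 - 83]
15. n8.live = true  [not A.mk]
16. n8.fin = -6  [S.depth - 31]
17. n9.pre = "xm"  ["xm"]
18. n10.lim = false  [terminal]
19. n11.cnt = false  [terminal]
20. n12.cnt = true  [terminal]
21. n9.idx = false  [b₁.cnt and b₀.cnt]
22. n9.mk = false  [b₁.cnt == false]
23. n9.key = false  [b₁.cnt == false]
24. n13.env = 18  [B₀.fin + 24]
25. n13.live = false  [A.mk == true]
26. n13.fin = 24  [B₀.env * 2 + 40]
27. n14.cnt = true  [terminal]
28. n13.sig = true  [B.live or h.cnt]
29. n8.sig = true  [B₁.sig == true]
30. n15.pre = 24  [S.depth - 1]
31. n15.depth = "zz"  ["zz"]
32. n16.env = 19  [D.pre - 5]
33. n16.live = true  [D.pre > 23]
34. n16.fin = 4  [D.pre - 20]
35. n17.lim = true  [terminal]
36. n16.sig = false  [B.env > 19]
37. n18.depth = 1  [D.pre * 3 - 71]
38. n19.cnt = false  [terminal]
39. n20.cnt = false  [terminal]
40. n18.wid = true  [S.depth > 0]
41. n18.tag = true  [S.depth > 0]
42. n15.env = 1  [1]
43. n0.wid = false  [B.sig == false]
44. n0.tag = true  [D.env == 1]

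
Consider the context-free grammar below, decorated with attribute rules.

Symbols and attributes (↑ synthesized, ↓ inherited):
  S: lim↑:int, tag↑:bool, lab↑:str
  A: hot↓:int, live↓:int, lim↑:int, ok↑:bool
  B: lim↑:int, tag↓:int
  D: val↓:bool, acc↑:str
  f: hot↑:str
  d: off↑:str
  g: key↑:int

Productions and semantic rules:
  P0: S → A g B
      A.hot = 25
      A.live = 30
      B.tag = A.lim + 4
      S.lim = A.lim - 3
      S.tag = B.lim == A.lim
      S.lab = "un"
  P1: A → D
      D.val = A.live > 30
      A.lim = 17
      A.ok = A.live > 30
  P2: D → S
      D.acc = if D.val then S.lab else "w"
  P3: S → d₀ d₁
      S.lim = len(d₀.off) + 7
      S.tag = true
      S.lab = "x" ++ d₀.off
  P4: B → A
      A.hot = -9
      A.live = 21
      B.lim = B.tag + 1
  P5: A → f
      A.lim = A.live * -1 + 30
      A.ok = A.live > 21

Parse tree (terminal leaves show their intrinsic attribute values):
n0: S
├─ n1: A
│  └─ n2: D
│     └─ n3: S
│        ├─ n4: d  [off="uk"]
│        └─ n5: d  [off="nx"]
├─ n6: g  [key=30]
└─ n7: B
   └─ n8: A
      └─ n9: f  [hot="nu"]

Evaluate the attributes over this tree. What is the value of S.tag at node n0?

1. n1.hot = 25  [25]
2. n1.live = 30  [30]
3. n2.val = false  [A.live > 30]
4. n4.off = "uk"  [terminal]
5. n5.off = "nx"  [terminal]
6. n3.lim = 9  [len(d₀.off) + 7]
7. n3.tag = true  [true]
8. n3.lab = "xuk"  ["x" ++ d₀.off]
9. n2.acc = "w"  [if D.val then S.lab else "w"]
10. n1.lim = 17  [17]
11. n1.ok = false  [A.live > 30]
12. n6.key = 30  [terminal]
13. n7.tag = 21  [A.lim + 4]
14. n8.hot = -9  [-9]
15. n8.live = 21  [21]
16. n9.hot = "nu"  [terminal]
17. n8.lim = 9  [A.live * -1 + 30]
18. n8.ok = false  [A.live > 21]
19. n7.lim = 22  [B.tag + 1]
20. n0.lim = 14  [A.lim - 3]
21. n0.tag = false  [B.lim == A.lim]
22. n0.lab = "un"  ["un"]

false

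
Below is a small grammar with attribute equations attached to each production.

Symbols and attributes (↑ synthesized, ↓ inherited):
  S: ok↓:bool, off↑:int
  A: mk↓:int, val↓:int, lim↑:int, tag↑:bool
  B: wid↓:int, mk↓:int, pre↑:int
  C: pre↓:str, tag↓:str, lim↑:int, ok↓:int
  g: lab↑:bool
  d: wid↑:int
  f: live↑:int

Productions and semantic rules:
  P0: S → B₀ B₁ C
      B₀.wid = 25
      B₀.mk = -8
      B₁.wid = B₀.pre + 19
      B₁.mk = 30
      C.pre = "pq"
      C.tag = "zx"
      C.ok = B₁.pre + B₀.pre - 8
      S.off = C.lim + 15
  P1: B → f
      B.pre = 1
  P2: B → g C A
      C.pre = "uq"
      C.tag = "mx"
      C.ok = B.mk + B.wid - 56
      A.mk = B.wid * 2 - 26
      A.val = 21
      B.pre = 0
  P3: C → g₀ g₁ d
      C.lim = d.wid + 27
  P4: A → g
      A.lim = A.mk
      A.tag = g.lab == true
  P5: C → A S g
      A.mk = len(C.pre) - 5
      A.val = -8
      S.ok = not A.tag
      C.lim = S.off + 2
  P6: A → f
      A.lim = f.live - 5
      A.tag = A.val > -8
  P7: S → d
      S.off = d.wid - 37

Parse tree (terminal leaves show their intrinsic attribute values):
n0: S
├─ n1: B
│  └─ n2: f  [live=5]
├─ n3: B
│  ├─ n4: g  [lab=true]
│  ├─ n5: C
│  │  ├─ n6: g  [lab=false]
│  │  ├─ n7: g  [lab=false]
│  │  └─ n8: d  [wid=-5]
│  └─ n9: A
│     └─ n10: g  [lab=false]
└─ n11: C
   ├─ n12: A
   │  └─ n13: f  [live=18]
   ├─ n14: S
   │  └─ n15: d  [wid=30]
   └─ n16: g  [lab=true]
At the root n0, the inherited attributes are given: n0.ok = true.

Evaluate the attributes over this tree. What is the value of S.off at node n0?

1. n0.ok = true  [given at root]
2. n1.wid = 25  [25]
3. n1.mk = -8  [-8]
4. n2.live = 5  [terminal]
5. n1.pre = 1  [1]
6. n3.wid = 20  [B₀.pre + 19]
7. n3.mk = 30  [30]
8. n4.lab = true  [terminal]
9. n5.pre = "uq"  ["uq"]
10. n5.tag = "mx"  ["mx"]
11. n5.ok = -6  [B.mk + B.wid - 56]
12. n6.lab = false  [terminal]
13. n7.lab = false  [terminal]
14. n8.wid = -5  [terminal]
15. n5.lim = 22  [d.wid + 27]
16. n9.mk = 14  [B.wid * 2 - 26]
17. n9.val = 21  [21]
18. n10.lab = false  [terminal]
19. n9.lim = 14  [A.mk]
20. n9.tag = false  [g.lab == true]
21. n3.pre = 0  [0]
22. n11.pre = "pq"  ["pq"]
23. n11.tag = "zx"  ["zx"]
24. n11.ok = -7  [B₁.pre + B₀.pre - 8]
25. n12.mk = -3  [len(C.pre) - 5]
26. n12.val = -8  [-8]
27. n13.live = 18  [terminal]
28. n12.lim = 13  [f.live - 5]
29. n12.tag = false  [A.val > -8]
30. n14.ok = true  [not A.tag]
31. n15.wid = 30  [terminal]
32. n14.off = -7  [d.wid - 37]
33. n16.lab = true  [terminal]
34. n11.lim = -5  [S.off + 2]
35. n0.off = 10  [C.lim + 15]

10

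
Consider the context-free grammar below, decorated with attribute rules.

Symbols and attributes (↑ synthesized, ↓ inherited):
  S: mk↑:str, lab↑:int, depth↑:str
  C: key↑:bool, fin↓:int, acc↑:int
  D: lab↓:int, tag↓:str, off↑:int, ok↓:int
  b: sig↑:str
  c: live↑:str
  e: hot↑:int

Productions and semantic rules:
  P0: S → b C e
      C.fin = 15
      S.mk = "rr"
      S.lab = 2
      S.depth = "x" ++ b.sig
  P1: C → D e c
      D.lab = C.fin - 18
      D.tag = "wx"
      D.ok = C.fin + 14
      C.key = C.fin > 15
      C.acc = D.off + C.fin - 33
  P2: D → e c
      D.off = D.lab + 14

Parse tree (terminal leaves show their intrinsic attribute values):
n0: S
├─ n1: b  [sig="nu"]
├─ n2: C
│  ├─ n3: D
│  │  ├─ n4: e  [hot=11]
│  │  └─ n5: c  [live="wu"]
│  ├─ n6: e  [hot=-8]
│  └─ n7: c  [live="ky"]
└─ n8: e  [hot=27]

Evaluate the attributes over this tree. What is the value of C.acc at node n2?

-7

1. n1.sig = "nu"  [terminal]
2. n2.fin = 15  [15]
3. n3.lab = -3  [C.fin - 18]
4. n3.tag = "wx"  ["wx"]
5. n3.ok = 29  [C.fin + 14]
6. n4.hot = 11  [terminal]
7. n5.live = "wu"  [terminal]
8. n3.off = 11  [D.lab + 14]
9. n6.hot = -8  [terminal]
10. n7.live = "ky"  [terminal]
11. n2.key = false  [C.fin > 15]
12. n2.acc = -7  [D.off + C.fin - 33]
13. n8.hot = 27  [terminal]
14. n0.mk = "rr"  ["rr"]
15. n0.lab = 2  [2]
16. n0.depth = "xnu"  ["x" ++ b.sig]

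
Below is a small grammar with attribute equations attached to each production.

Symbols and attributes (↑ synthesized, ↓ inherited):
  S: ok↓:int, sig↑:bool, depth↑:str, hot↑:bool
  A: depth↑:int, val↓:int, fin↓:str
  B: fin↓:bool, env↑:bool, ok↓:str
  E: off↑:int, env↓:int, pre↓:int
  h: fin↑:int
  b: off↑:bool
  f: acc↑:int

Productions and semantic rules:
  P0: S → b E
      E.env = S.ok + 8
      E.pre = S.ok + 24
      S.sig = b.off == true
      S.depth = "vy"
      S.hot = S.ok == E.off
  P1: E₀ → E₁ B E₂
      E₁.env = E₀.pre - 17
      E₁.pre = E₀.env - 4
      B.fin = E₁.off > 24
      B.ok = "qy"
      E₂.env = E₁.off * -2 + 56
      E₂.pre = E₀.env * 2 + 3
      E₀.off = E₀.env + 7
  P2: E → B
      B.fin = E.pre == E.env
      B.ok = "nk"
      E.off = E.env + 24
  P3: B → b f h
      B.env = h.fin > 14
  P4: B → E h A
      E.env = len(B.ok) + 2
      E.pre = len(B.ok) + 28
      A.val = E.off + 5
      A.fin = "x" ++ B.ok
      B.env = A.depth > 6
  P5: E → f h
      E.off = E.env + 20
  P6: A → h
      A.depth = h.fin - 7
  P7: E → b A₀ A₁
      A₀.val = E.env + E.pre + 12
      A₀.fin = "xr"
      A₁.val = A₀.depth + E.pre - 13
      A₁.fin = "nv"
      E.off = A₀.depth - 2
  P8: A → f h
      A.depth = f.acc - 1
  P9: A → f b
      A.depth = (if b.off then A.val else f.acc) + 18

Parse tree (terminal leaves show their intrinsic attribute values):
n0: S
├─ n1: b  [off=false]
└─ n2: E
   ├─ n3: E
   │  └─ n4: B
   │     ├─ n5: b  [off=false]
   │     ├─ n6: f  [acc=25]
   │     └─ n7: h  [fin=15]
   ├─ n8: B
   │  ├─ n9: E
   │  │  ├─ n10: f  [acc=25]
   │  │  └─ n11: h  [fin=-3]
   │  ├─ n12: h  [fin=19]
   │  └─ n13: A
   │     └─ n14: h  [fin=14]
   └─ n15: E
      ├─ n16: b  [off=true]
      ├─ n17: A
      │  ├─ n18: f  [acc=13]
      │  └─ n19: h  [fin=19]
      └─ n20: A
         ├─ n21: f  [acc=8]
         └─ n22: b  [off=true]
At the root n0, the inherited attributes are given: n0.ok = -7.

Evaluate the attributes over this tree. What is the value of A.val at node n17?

25

1. n0.ok = -7  [given at root]
2. n1.off = false  [terminal]
3. n2.env = 1  [S.ok + 8]
4. n2.pre = 17  [S.ok + 24]
5. n3.env = 0  [E₀.pre - 17]
6. n3.pre = -3  [E₀.env - 4]
7. n4.fin = false  [E.pre == E.env]
8. n4.ok = "nk"  ["nk"]
9. n5.off = false  [terminal]
10. n6.acc = 25  [terminal]
11. n7.fin = 15  [terminal]
12. n4.env = true  [h.fin > 14]
13. n3.off = 24  [E.env + 24]
14. n8.fin = false  [E₁.off > 24]
15. n8.ok = "qy"  ["qy"]
16. n9.env = 4  [len(B.ok) + 2]
17. n9.pre = 30  [len(B.ok) + 28]
18. n10.acc = 25  [terminal]
19. n11.fin = -3  [terminal]
20. n9.off = 24  [E.env + 20]
21. n12.fin = 19  [terminal]
22. n13.val = 29  [E.off + 5]
23. n13.fin = "xqy"  ["x" ++ B.ok]
24. n14.fin = 14  [terminal]
25. n13.depth = 7  [h.fin - 7]
26. n8.env = true  [A.depth > 6]
27. n15.env = 8  [E₁.off * -2 + 56]
28. n15.pre = 5  [E₀.env * 2 + 3]
29. n16.off = true  [terminal]
30. n17.val = 25  [E.env + E.pre + 12]
31. n17.fin = "xr"  ["xr"]
32. n18.acc = 13  [terminal]
33. n19.fin = 19  [terminal]
34. n17.depth = 12  [f.acc - 1]
35. n20.val = 4  [A₀.depth + E.pre - 13]
36. n20.fin = "nv"  ["nv"]
37. n21.acc = 8  [terminal]
38. n22.off = true  [terminal]
39. n20.depth = 22  [(if b.off then A.val else f.acc) + 18]
40. n15.off = 10  [A₀.depth - 2]
41. n2.off = 8  [E₀.env + 7]
42. n0.sig = false  [b.off == true]
43. n0.depth = "vy"  ["vy"]
44. n0.hot = false  [S.ok == E.off]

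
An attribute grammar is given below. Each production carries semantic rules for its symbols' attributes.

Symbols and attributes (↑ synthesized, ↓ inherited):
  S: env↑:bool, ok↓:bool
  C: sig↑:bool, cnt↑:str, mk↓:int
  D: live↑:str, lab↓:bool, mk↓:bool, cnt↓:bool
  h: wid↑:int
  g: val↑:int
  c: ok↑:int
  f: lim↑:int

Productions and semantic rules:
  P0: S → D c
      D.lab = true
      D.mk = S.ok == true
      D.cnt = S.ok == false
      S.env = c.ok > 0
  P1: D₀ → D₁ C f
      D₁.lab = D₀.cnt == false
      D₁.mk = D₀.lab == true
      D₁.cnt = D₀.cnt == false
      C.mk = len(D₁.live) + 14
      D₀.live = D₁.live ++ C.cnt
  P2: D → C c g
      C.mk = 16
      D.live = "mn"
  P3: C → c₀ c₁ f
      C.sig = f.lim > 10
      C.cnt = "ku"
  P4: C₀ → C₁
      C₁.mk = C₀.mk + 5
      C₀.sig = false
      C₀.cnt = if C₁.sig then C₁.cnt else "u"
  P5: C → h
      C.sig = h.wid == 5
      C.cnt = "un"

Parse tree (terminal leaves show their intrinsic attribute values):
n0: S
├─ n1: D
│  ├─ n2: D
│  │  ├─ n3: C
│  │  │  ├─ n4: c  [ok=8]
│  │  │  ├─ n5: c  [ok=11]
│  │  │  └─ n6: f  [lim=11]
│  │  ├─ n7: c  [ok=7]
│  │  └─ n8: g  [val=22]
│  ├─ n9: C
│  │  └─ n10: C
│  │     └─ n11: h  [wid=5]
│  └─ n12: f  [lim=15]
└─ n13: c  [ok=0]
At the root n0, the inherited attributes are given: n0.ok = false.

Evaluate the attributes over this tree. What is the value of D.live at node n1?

1. n0.ok = false  [given at root]
2. n1.lab = true  [true]
3. n1.mk = false  [S.ok == true]
4. n1.cnt = true  [S.ok == false]
5. n2.lab = false  [D₀.cnt == false]
6. n2.mk = true  [D₀.lab == true]
7. n2.cnt = false  [D₀.cnt == false]
8. n3.mk = 16  [16]
9. n4.ok = 8  [terminal]
10. n5.ok = 11  [terminal]
11. n6.lim = 11  [terminal]
12. n3.sig = true  [f.lim > 10]
13. n3.cnt = "ku"  ["ku"]
14. n7.ok = 7  [terminal]
15. n8.val = 22  [terminal]
16. n2.live = "mn"  ["mn"]
17. n9.mk = 16  [len(D₁.live) + 14]
18. n10.mk = 21  [C₀.mk + 5]
19. n11.wid = 5  [terminal]
20. n10.sig = true  [h.wid == 5]
21. n10.cnt = "un"  ["un"]
22. n9.sig = false  [false]
23. n9.cnt = "un"  [if C₁.sig then C₁.cnt else "u"]
24. n12.lim = 15  [terminal]
25. n1.live = "mnun"  [D₁.live ++ C.cnt]
26. n13.ok = 0  [terminal]
27. n0.env = false  [c.ok > 0]

"mnun"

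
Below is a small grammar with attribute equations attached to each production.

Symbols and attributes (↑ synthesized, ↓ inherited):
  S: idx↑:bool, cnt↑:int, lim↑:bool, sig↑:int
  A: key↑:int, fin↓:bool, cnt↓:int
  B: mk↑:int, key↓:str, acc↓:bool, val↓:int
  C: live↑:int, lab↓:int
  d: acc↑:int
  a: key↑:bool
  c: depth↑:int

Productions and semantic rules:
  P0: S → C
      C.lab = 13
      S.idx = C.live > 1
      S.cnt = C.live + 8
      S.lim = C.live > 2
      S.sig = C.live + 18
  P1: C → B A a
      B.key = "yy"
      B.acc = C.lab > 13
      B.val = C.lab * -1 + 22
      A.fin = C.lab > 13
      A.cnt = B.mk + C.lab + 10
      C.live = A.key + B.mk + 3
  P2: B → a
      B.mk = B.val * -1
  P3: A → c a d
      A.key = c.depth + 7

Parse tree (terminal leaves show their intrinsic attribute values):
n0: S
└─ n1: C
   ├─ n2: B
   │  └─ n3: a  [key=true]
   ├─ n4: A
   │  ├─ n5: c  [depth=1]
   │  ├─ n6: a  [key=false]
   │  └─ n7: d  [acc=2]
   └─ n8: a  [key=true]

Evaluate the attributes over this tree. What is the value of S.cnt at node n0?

1. n1.lab = 13  [13]
2. n2.key = "yy"  ["yy"]
3. n2.acc = false  [C.lab > 13]
4. n2.val = 9  [C.lab * -1 + 22]
5. n3.key = true  [terminal]
6. n2.mk = -9  [B.val * -1]
7. n4.fin = false  [C.lab > 13]
8. n4.cnt = 14  [B.mk + C.lab + 10]
9. n5.depth = 1  [terminal]
10. n6.key = false  [terminal]
11. n7.acc = 2  [terminal]
12. n4.key = 8  [c.depth + 7]
13. n8.key = true  [terminal]
14. n1.live = 2  [A.key + B.mk + 3]
15. n0.idx = true  [C.live > 1]
16. n0.cnt = 10  [C.live + 8]
17. n0.lim = false  [C.live > 2]
18. n0.sig = 20  [C.live + 18]

10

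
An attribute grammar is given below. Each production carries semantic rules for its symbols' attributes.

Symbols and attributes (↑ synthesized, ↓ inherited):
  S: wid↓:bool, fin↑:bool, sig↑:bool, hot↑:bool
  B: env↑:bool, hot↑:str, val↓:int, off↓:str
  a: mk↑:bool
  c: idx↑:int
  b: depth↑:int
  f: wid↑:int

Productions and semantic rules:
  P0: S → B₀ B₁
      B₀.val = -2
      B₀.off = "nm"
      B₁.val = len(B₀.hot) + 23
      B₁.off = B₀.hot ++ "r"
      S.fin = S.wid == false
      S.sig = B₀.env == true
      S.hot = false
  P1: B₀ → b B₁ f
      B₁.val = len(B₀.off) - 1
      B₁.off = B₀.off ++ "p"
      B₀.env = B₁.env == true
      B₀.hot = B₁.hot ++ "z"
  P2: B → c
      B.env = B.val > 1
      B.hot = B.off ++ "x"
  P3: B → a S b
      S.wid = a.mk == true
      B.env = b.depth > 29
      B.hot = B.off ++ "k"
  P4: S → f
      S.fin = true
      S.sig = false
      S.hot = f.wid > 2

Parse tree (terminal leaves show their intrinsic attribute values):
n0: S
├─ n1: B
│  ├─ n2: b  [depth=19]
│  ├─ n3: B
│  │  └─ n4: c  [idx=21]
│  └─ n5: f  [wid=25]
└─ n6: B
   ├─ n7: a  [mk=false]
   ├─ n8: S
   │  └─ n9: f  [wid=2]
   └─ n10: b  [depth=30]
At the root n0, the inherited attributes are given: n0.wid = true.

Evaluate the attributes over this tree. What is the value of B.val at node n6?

28

1. n0.wid = true  [given at root]
2. n1.val = -2  [-2]
3. n1.off = "nm"  ["nm"]
4. n2.depth = 19  [terminal]
5. n3.val = 1  [len(B₀.off) - 1]
6. n3.off = "nmp"  [B₀.off ++ "p"]
7. n4.idx = 21  [terminal]
8. n3.env = false  [B.val > 1]
9. n3.hot = "nmpx"  [B.off ++ "x"]
10. n5.wid = 25  [terminal]
11. n1.env = false  [B₁.env == true]
12. n1.hot = "nmpxz"  [B₁.hot ++ "z"]
13. n6.val = 28  [len(B₀.hot) + 23]
14. n6.off = "nmpxzr"  [B₀.hot ++ "r"]
15. n7.mk = false  [terminal]
16. n8.wid = false  [a.mk == true]
17. n9.wid = 2  [terminal]
18. n8.fin = true  [true]
19. n8.sig = false  [false]
20. n8.hot = false  [f.wid > 2]
21. n10.depth = 30  [terminal]
22. n6.env = true  [b.depth > 29]
23. n6.hot = "nmpxzrk"  [B.off ++ "k"]
24. n0.fin = false  [S.wid == false]
25. n0.sig = false  [B₀.env == true]
26. n0.hot = false  [false]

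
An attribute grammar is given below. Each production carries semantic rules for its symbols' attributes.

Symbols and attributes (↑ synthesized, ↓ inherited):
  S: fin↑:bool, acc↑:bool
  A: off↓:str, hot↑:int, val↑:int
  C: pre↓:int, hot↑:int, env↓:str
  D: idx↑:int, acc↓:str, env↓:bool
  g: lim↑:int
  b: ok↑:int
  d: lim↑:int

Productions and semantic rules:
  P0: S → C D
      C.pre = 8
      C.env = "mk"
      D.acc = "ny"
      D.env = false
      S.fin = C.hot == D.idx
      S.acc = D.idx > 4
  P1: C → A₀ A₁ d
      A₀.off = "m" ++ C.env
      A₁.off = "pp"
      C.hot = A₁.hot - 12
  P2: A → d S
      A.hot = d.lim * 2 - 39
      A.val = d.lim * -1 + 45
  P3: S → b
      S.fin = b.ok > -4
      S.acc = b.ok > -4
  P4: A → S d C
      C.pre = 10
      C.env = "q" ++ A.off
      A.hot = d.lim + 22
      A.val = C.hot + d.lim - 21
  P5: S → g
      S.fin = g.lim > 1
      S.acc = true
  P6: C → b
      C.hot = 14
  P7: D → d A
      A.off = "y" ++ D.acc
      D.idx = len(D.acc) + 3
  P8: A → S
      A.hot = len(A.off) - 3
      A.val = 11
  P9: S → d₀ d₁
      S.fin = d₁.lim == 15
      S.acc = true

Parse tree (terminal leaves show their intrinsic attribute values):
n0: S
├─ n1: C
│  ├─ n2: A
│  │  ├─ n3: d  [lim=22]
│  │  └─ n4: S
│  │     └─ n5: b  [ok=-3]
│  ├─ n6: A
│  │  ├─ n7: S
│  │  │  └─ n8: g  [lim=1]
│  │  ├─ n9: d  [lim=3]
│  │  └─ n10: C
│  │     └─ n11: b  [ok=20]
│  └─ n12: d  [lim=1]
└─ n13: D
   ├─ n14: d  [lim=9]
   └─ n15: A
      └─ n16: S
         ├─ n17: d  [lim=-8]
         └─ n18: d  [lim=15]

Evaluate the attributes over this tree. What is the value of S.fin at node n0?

false

1. n1.pre = 8  [8]
2. n1.env = "mk"  ["mk"]
3. n2.off = "mmk"  ["m" ++ C.env]
4. n3.lim = 22  [terminal]
5. n5.ok = -3  [terminal]
6. n4.fin = true  [b.ok > -4]
7. n4.acc = true  [b.ok > -4]
8. n2.hot = 5  [d.lim * 2 - 39]
9. n2.val = 23  [d.lim * -1 + 45]
10. n6.off = "pp"  ["pp"]
11. n8.lim = 1  [terminal]
12. n7.fin = false  [g.lim > 1]
13. n7.acc = true  [true]
14. n9.lim = 3  [terminal]
15. n10.pre = 10  [10]
16. n10.env = "qpp"  ["q" ++ A.off]
17. n11.ok = 20  [terminal]
18. n10.hot = 14  [14]
19. n6.hot = 25  [d.lim + 22]
20. n6.val = -4  [C.hot + d.lim - 21]
21. n12.lim = 1  [terminal]
22. n1.hot = 13  [A₁.hot - 12]
23. n13.acc = "ny"  ["ny"]
24. n13.env = false  [false]
25. n14.lim = 9  [terminal]
26. n15.off = "yny"  ["y" ++ D.acc]
27. n17.lim = -8  [terminal]
28. n18.lim = 15  [terminal]
29. n16.fin = true  [d₁.lim == 15]
30. n16.acc = true  [true]
31. n15.hot = 0  [len(A.off) - 3]
32. n15.val = 11  [11]
33. n13.idx = 5  [len(D.acc) + 3]
34. n0.fin = false  [C.hot == D.idx]
35. n0.acc = true  [D.idx > 4]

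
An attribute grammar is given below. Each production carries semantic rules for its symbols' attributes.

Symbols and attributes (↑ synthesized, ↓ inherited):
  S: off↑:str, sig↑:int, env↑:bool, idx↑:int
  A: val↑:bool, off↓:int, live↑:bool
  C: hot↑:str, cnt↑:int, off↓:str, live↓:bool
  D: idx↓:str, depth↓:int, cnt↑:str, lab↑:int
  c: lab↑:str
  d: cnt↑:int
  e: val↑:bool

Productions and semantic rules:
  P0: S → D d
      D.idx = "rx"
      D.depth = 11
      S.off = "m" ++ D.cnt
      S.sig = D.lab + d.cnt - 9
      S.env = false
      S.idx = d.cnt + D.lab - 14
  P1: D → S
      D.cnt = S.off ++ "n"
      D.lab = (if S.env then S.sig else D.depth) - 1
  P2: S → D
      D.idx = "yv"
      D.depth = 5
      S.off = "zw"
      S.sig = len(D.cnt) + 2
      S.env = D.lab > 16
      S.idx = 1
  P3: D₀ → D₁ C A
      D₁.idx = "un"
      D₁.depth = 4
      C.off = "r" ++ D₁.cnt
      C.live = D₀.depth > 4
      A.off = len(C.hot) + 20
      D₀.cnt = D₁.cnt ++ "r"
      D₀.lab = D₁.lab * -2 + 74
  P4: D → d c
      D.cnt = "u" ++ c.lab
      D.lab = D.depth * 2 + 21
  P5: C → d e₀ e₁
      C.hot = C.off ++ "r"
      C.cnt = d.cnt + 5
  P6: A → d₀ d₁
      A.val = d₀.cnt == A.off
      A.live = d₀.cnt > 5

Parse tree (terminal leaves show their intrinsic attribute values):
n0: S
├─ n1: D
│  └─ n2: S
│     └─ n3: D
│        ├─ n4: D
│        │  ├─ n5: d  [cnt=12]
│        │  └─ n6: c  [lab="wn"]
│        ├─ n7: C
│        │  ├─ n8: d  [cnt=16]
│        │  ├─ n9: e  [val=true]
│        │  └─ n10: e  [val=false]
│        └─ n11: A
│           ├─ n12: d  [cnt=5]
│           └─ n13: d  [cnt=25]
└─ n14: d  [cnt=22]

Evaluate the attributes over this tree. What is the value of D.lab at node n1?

1. n1.idx = "rx"  ["rx"]
2. n1.depth = 11  [11]
3. n3.idx = "yv"  ["yv"]
4. n3.depth = 5  [5]
5. n4.idx = "un"  ["un"]
6. n4.depth = 4  [4]
7. n5.cnt = 12  [terminal]
8. n6.lab = "wn"  [terminal]
9. n4.cnt = "uwn"  ["u" ++ c.lab]
10. n4.lab = 29  [D.depth * 2 + 21]
11. n7.off = "ruwn"  ["r" ++ D₁.cnt]
12. n7.live = true  [D₀.depth > 4]
13. n8.cnt = 16  [terminal]
14. n9.val = true  [terminal]
15. n10.val = false  [terminal]
16. n7.hot = "ruwnr"  [C.off ++ "r"]
17. n7.cnt = 21  [d.cnt + 5]
18. n11.off = 25  [len(C.hot) + 20]
19. n12.cnt = 5  [terminal]
20. n13.cnt = 25  [terminal]
21. n11.val = false  [d₀.cnt == A.off]
22. n11.live = false  [d₀.cnt > 5]
23. n3.cnt = "uwnr"  [D₁.cnt ++ "r"]
24. n3.lab = 16  [D₁.lab * -2 + 74]
25. n2.off = "zw"  ["zw"]
26. n2.sig = 6  [len(D.cnt) + 2]
27. n2.env = false  [D.lab > 16]
28. n2.idx = 1  [1]
29. n1.cnt = "zwn"  [S.off ++ "n"]
30. n1.lab = 10  [(if S.env then S.sig else D.depth) - 1]
31. n14.cnt = 22  [terminal]
32. n0.off = "mzwn"  ["m" ++ D.cnt]
33. n0.sig = 23  [D.lab + d.cnt - 9]
34. n0.env = false  [false]
35. n0.idx = 18  [d.cnt + D.lab - 14]

10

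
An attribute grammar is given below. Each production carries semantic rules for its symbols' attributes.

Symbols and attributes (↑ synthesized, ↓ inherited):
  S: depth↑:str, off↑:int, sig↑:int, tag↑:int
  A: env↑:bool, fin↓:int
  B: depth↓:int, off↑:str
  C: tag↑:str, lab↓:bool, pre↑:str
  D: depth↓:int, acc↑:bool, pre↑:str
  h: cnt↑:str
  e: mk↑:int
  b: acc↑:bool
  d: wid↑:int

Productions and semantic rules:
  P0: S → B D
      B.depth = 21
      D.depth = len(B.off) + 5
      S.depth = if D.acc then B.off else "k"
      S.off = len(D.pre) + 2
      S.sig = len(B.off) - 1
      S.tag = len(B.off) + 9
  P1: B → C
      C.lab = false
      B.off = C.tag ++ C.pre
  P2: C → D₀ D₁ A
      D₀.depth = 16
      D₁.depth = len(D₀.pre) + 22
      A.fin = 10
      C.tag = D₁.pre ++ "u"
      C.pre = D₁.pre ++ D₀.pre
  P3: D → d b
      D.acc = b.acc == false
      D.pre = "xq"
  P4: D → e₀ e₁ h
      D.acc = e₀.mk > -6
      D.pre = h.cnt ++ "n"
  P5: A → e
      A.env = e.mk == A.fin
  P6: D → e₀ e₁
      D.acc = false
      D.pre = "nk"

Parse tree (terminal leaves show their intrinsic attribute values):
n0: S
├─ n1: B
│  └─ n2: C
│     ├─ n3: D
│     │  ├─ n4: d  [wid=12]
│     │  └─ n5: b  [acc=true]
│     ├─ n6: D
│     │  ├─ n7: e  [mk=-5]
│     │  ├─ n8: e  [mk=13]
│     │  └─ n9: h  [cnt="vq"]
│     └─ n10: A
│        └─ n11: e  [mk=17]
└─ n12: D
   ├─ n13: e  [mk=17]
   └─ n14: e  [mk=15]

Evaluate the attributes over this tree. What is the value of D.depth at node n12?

14

1. n1.depth = 21  [21]
2. n2.lab = false  [false]
3. n3.depth = 16  [16]
4. n4.wid = 12  [terminal]
5. n5.acc = true  [terminal]
6. n3.acc = false  [b.acc == false]
7. n3.pre = "xq"  ["xq"]
8. n6.depth = 24  [len(D₀.pre) + 22]
9. n7.mk = -5  [terminal]
10. n8.mk = 13  [terminal]
11. n9.cnt = "vq"  [terminal]
12. n6.acc = true  [e₀.mk > -6]
13. n6.pre = "vqn"  [h.cnt ++ "n"]
14. n10.fin = 10  [10]
15. n11.mk = 17  [terminal]
16. n10.env = false  [e.mk == A.fin]
17. n2.tag = "vqnu"  [D₁.pre ++ "u"]
18. n2.pre = "vqnxq"  [D₁.pre ++ D₀.pre]
19. n1.off = "vqnuvqnxq"  [C.tag ++ C.pre]
20. n12.depth = 14  [len(B.off) + 5]
21. n13.mk = 17  [terminal]
22. n14.mk = 15  [terminal]
23. n12.acc = false  [false]
24. n12.pre = "nk"  ["nk"]
25. n0.depth = "k"  [if D.acc then B.off else "k"]
26. n0.off = 4  [len(D.pre) + 2]
27. n0.sig = 8  [len(B.off) - 1]
28. n0.tag = 18  [len(B.off) + 9]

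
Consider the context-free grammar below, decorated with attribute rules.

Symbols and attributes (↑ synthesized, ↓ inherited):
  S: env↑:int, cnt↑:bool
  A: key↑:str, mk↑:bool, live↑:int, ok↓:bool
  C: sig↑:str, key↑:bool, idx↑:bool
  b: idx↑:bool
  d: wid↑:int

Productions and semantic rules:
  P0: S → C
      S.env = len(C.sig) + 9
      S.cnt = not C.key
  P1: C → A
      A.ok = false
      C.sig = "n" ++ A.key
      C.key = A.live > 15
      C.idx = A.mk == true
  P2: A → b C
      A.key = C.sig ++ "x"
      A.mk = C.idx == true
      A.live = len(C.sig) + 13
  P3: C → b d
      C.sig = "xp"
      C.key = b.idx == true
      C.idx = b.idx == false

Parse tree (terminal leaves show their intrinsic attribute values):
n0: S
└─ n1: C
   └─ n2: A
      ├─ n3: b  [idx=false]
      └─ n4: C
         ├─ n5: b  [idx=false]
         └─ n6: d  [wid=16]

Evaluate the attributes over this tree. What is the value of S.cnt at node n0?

true

1. n2.ok = false  [false]
2. n3.idx = false  [terminal]
3. n5.idx = false  [terminal]
4. n6.wid = 16  [terminal]
5. n4.sig = "xp"  ["xp"]
6. n4.key = false  [b.idx == true]
7. n4.idx = true  [b.idx == false]
8. n2.key = "xpx"  [C.sig ++ "x"]
9. n2.mk = true  [C.idx == true]
10. n2.live = 15  [len(C.sig) + 13]
11. n1.sig = "nxpx"  ["n" ++ A.key]
12. n1.key = false  [A.live > 15]
13. n1.idx = true  [A.mk == true]
14. n0.env = 13  [len(C.sig) + 9]
15. n0.cnt = true  [not C.key]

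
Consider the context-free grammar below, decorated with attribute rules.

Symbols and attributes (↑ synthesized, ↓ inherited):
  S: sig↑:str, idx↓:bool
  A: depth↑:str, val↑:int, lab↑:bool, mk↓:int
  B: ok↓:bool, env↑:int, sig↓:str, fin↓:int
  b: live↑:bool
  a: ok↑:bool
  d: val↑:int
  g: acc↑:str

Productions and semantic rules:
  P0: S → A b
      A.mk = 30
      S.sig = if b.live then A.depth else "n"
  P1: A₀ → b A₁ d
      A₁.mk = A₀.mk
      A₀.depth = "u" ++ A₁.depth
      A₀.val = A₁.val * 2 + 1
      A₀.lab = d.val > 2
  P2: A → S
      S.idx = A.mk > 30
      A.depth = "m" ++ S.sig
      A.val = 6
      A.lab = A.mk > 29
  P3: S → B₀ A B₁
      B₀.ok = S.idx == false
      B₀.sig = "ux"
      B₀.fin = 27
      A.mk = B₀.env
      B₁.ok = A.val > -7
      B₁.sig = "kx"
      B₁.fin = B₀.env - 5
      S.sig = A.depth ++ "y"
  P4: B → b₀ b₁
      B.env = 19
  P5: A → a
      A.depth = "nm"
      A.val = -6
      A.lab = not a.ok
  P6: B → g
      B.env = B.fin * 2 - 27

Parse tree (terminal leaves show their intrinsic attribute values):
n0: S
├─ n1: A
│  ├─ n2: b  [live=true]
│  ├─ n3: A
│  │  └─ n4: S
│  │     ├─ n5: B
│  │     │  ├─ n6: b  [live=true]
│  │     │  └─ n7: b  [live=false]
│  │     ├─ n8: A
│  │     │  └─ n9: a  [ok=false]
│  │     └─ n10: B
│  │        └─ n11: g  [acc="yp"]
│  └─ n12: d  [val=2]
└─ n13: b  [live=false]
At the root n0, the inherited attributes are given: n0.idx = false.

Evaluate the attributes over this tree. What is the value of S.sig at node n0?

"n"

1. n0.idx = false  [given at root]
2. n1.mk = 30  [30]
3. n2.live = true  [terminal]
4. n3.mk = 30  [A₀.mk]
5. n4.idx = false  [A.mk > 30]
6. n5.ok = true  [S.idx == false]
7. n5.sig = "ux"  ["ux"]
8. n5.fin = 27  [27]
9. n6.live = true  [terminal]
10. n7.live = false  [terminal]
11. n5.env = 19  [19]
12. n8.mk = 19  [B₀.env]
13. n9.ok = false  [terminal]
14. n8.depth = "nm"  ["nm"]
15. n8.val = -6  [-6]
16. n8.lab = true  [not a.ok]
17. n10.ok = true  [A.val > -7]
18. n10.sig = "kx"  ["kx"]
19. n10.fin = 14  [B₀.env - 5]
20. n11.acc = "yp"  [terminal]
21. n10.env = 1  [B.fin * 2 - 27]
22. n4.sig = "nmy"  [A.depth ++ "y"]
23. n3.depth = "mnmy"  ["m" ++ S.sig]
24. n3.val = 6  [6]
25. n3.lab = true  [A.mk > 29]
26. n12.val = 2  [terminal]
27. n1.depth = "umnmy"  ["u" ++ A₁.depth]
28. n1.val = 13  [A₁.val * 2 + 1]
29. n1.lab = false  [d.val > 2]
30. n13.live = false  [terminal]
31. n0.sig = "n"  [if b.live then A.depth else "n"]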